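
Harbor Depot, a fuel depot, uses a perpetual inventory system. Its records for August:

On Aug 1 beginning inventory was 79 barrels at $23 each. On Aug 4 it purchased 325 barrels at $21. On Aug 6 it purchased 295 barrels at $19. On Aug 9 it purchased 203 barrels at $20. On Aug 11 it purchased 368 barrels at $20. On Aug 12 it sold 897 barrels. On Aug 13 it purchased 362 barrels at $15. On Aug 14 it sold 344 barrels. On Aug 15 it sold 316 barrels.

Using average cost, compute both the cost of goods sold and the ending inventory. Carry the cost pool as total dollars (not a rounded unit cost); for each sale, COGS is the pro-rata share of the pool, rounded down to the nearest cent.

COGS = $29,773.69; ending inventory = $1,323.31

After Aug 1: 79 on hand, pool $1,817.00 (≈ $23.0000 each)
After Aug 4: 404 on hand, pool $8,642.00 (≈ $21.3911 each)
After Aug 6: 699 on hand, pool $14,247.00 (≈ $20.3820 each)
After Aug 9: 902 on hand, pool $18,307.00 (≈ $20.2960 each)
After Aug 11: 1270 on hand, pool $25,667.00 (≈ $20.2102 each)
Aug 12, sell 897: 897/1270 × $25,667.00 → $18,128.58
After Aug 13: 735 on hand, pool $12,968.42 (≈ $17.6441 each)
Aug 14, sell 344: 344/735 × $12,968.42 → $6,069.57
Aug 15, sell 316: 316/391 × $6,898.85 → $5,575.54
Total COGS = $18,128.58 + $6,069.57 + $5,575.54 = $29,773.69
Ending inventory (cost pool remaining) = $1,323.31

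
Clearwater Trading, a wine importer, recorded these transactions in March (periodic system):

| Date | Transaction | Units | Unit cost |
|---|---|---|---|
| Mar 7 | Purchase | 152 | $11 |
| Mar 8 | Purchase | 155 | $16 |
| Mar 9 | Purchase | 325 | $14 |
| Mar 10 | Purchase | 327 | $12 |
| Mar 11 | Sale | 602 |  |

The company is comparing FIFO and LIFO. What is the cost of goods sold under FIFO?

FIFO COGS: 152 @ $11 + 155 @ $16 + 295 @ $14 = $8,282
LIFO COGS: 327 @ $12 + 275 @ $14 = $7,774

COGS = $8,282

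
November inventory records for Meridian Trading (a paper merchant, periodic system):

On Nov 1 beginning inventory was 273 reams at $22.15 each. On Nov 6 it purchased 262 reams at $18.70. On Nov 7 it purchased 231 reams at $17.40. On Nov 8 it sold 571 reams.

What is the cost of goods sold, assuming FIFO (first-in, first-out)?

Nov 8, 571 sold [FIFO — oldest first]: 273 @ $22.15 + 262 @ $18.70 + 36 @ $17.40 = $11,572.75
Ending inventory: 195 @ $17.40 = $3,393.00

COGS = $11,572.75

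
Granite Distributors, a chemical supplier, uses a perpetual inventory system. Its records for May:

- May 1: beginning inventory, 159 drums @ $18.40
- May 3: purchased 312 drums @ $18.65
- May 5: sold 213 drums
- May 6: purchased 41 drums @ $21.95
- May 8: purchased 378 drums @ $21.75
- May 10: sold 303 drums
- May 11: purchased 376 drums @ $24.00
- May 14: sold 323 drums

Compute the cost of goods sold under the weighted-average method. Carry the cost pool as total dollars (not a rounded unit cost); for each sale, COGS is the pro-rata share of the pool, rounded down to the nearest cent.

COGS = $17,376.76

After May 1: 159 on hand, pool $2,925.60 (≈ $18.4000 each)
After May 3: 471 on hand, pool $8,744.40 (≈ $18.5656 each)
May 5, sell 213: 213/471 × $8,744.40 → $3,954.47
After May 6: 299 on hand, pool $5,689.88 (≈ $19.0297 each)
After May 8: 677 on hand, pool $13,911.38 (≈ $20.5486 each)
May 10, sell 303: 303/677 × $13,911.38 → $6,226.21
After May 11: 750 on hand, pool $16,709.17 (≈ $22.2789 each)
May 14, sell 323: 323/750 × $16,709.17 → $7,196.08
Total COGS = $3,954.47 + $6,226.21 + $7,196.08 = $17,376.76
Ending inventory (cost pool remaining) = $9,513.09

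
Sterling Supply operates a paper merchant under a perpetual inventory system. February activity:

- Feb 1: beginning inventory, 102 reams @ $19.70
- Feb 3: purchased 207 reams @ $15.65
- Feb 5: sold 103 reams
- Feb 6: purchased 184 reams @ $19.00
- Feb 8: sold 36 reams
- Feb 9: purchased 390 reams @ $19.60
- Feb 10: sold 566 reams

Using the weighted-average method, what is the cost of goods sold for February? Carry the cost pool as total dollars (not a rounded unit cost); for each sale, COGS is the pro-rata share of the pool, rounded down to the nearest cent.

After Feb 1: 102 on hand, pool $2,009.40 (≈ $19.7000 each)
After Feb 3: 309 on hand, pool $5,248.95 (≈ $16.9869 each)
Feb 5, sell 103: 103/309 × $5,248.95 → $1,749.65
After Feb 6: 390 on hand, pool $6,995.30 (≈ $17.9367 each)
Feb 8, sell 36: 36/390 × $6,995.30 → $645.72
After Feb 9: 744 on hand, pool $13,993.58 (≈ $18.8086 each)
Feb 10, sell 566: 566/744 × $13,993.58 → $10,645.65
Total COGS = $1,749.65 + $645.72 + $10,645.65 = $13,041.02
Ending inventory (cost pool remaining) = $3,347.93

COGS = $13,041.02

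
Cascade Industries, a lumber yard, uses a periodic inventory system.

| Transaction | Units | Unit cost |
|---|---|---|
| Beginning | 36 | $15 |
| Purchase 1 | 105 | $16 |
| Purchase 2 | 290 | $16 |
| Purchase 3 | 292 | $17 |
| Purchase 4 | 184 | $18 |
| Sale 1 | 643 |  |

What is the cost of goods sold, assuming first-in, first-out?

Sale 1 (643) [FIFO — oldest first]: 36 @ $15 + 105 @ $16 + 290 @ $16 + 212 @ $17 = $10,464
Ending inventory: 80 @ $17 + 184 @ $18 = $4,672

COGS = $10,464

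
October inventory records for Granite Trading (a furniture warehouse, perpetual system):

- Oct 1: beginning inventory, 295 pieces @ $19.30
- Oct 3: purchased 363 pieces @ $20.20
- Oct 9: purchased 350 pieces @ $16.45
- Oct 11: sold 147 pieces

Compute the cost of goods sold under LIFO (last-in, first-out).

Oct 11, 147 sold [LIFO — newest first]: 147 @ $16.45 = $2,418.15
Ending inventory: 295 @ $19.30 + 363 @ $20.20 + 203 @ $16.45 = $16,365.45
Check: goods available $18,783.60 = COGS $2,418.15 + ending $16,365.45

COGS = $2,418.15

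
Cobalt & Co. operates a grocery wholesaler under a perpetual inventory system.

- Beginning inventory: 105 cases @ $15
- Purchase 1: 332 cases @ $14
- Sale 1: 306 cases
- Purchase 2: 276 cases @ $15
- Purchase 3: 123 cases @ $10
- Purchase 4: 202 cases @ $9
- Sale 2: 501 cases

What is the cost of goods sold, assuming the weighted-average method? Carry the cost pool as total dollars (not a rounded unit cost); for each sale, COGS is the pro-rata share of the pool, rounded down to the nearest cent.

COGS = $10,553.95

After Beginning: 105 on hand, pool $1,575.00 (≈ $15.0000 each)
After Purchase 1: 437 on hand, pool $6,223.00 (≈ $14.2403 each)
Sale 1, sell 306: 306/437 × $6,223.00 → $4,357.52
After Purchase 2: 407 on hand, pool $6,005.48 (≈ $14.7555 each)
After Purchase 3: 530 on hand, pool $7,235.48 (≈ $13.6518 each)
After Purchase 4: 732 on hand, pool $9,053.48 (≈ $12.3681 each)
Sale 2, sell 501: 501/732 × $9,053.48 → $6,196.43
Total COGS = $4,357.52 + $6,196.43 = $10,553.95
Ending inventory (cost pool remaining) = $2,857.05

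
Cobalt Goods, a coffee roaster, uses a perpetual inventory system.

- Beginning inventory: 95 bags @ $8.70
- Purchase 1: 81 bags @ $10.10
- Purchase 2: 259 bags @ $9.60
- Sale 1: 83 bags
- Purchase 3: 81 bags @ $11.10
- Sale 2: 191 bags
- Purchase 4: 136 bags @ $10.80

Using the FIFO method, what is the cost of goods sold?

COGS = $2,585.40

Sale 1 (83) [FIFO — oldest first]: 83 @ $8.70 = $722.10
Sale 2 (191) [FIFO — oldest first]: 12 @ $8.70 + 81 @ $10.10 + 98 @ $9.60 = $1,863.30
Total COGS = $722.10 + $1,863.30 = $2,585.40
Ending inventory: 161 @ $9.60 + 81 @ $11.10 + 136 @ $10.80 = $3,913.50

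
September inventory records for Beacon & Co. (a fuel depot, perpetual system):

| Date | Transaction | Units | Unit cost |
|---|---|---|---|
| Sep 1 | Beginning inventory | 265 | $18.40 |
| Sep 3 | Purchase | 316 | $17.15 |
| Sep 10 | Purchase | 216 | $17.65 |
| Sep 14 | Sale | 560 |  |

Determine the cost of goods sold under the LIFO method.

Sep 14, 560 sold [LIFO — newest first]: 216 @ $17.65 + 316 @ $17.15 + 28 @ $18.40 = $9,747.00
Ending inventory: 237 @ $18.40 = $4,360.80

COGS = $9,747.00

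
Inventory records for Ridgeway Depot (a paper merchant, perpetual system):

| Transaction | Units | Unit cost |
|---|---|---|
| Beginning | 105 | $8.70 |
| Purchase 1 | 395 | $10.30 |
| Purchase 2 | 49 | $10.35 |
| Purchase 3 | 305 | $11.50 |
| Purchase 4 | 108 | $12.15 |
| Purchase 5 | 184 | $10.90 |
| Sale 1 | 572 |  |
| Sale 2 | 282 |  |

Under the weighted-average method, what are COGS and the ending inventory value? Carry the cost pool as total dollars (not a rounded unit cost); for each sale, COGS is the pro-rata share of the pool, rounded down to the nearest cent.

COGS = $9,176.73; ending inventory = $3,137.72

After Beginning: 105 on hand, pool $913.50 (≈ $8.7000 each)
After Purchase 1: 500 on hand, pool $4,982.00 (≈ $9.9640 each)
After Purchase 2: 549 on hand, pool $5,489.15 (≈ $9.9985 each)
After Purchase 3: 854 on hand, pool $8,996.65 (≈ $10.5347 each)
After Purchase 4: 962 on hand, pool $10,308.85 (≈ $10.7161 each)
After Purchase 5: 1146 on hand, pool $12,314.45 (≈ $10.7456 each)
Sale 1, sell 572: 572/1146 × $12,314.45 → $6,146.47
Sale 2, sell 282: 282/574 × $6,167.98 → $3,030.26
Total COGS = $6,146.47 + $3,030.26 = $9,176.73
Ending inventory (cost pool remaining) = $3,137.72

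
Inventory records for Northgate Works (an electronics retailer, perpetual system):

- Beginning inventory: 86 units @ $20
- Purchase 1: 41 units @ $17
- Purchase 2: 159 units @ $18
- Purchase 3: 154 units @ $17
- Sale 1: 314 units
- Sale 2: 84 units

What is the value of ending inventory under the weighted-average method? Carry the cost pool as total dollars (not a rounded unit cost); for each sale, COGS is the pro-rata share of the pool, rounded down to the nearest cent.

After Beginning: 86 on hand, pool $1,720.00 (≈ $20.0000 each)
After Purchase 1: 127 on hand, pool $2,417.00 (≈ $19.0315 each)
After Purchase 2: 286 on hand, pool $5,279.00 (≈ $18.4580 each)
After Purchase 3: 440 on hand, pool $7,897.00 (≈ $17.9477 each)
Sale 1, sell 314: 314/440 × $7,897.00 → $5,635.58
Sale 2, sell 84: 84/126 × $2,261.42 → $1,507.61
Total COGS = $5,635.58 + $1,507.61 = $7,143.19
Ending inventory (cost pool remaining) = $753.81

Ending inventory = $753.81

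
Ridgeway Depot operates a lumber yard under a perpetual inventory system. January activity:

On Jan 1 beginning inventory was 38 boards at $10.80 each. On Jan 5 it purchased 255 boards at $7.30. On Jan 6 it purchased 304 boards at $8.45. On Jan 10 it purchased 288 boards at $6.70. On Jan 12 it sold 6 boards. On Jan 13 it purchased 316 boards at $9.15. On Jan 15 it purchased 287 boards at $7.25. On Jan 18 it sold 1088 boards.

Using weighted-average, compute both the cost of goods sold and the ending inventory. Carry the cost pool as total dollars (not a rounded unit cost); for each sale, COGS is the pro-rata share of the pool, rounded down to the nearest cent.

COGS = $8,632.84; ending inventory = $3,109.61

After Jan 1: 38 on hand, pool $410.40 (≈ $10.8000 each)
After Jan 5: 293 on hand, pool $2,271.90 (≈ $7.7539 each)
After Jan 6: 597 on hand, pool $4,840.70 (≈ $8.1084 each)
After Jan 10: 885 on hand, pool $6,770.30 (≈ $7.6501 each)
Jan 12, sell 6: 6/885 × $6,770.30 → $45.90
After Jan 13: 1195 on hand, pool $9,615.80 (≈ $8.0467 each)
After Jan 15: 1482 on hand, pool $11,696.55 (≈ $7.8924 each)
Jan 18, sell 1088: 1088/1482 × $11,696.55 → $8,586.94
Total COGS = $45.90 + $8,586.94 = $8,632.84
Ending inventory (cost pool remaining) = $3,109.61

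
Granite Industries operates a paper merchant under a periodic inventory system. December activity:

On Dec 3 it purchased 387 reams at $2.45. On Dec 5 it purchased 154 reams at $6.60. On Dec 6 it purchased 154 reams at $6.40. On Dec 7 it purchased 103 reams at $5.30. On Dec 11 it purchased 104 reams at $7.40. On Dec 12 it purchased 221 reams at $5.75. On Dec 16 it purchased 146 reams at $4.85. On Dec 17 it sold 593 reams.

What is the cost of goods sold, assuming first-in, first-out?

COGS = $2,297.35

Dec 17, 593 sold [FIFO — oldest first]: 387 @ $2.45 + 154 @ $6.60 + 52 @ $6.40 = $2,297.35
Ending inventory: 102 @ $6.40 + 103 @ $5.30 + 104 @ $7.40 + 221 @ $5.75 + 146 @ $4.85 = $3,947.15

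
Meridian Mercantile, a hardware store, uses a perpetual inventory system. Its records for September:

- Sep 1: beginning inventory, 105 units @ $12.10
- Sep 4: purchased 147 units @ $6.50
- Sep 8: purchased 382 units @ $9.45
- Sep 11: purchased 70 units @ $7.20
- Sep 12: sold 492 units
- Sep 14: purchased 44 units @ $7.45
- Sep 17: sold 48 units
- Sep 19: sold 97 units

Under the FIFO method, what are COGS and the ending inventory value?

COGS = $5,857.50; ending inventory = $810.20

Sep 12, 492 sold [FIFO — oldest first]: 105 @ $12.10 + 147 @ $6.50 + 240 @ $9.45 = $4,494.00
Sep 17, 48 sold [FIFO — oldest first]: 48 @ $9.45 = $453.60
Sep 19, 97 sold [FIFO — oldest first]: 94 @ $9.45 + 3 @ $7.20 = $909.90
Total COGS = $4,494.00 + $453.60 + $909.90 = $5,857.50
Ending inventory: 67 @ $7.20 + 44 @ $7.45 = $810.20
Check: goods available $6,667.70 = COGS $5,857.50 + ending $810.20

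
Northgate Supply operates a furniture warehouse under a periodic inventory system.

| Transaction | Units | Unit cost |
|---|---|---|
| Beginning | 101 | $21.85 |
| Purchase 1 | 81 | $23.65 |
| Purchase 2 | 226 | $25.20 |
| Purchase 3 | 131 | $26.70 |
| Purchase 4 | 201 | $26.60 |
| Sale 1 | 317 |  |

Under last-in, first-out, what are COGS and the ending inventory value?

Sale 1 (317) [LIFO — newest first]: 201 @ $26.60 + 116 @ $26.70 = $8,443.80
Ending inventory: 101 @ $21.85 + 81 @ $23.65 + 226 @ $25.20 + 15 @ $26.70 = $10,218.20

COGS = $8,443.80; ending inventory = $10,218.20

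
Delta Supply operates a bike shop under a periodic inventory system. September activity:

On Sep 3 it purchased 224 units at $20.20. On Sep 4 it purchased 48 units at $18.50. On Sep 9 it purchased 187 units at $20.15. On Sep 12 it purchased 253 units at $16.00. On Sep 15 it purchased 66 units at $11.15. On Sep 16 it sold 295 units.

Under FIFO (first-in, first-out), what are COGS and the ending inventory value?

COGS = $5,876.25; ending inventory = $8,088.50

Sep 16, 295 sold [FIFO — oldest first]: 224 @ $20.20 + 48 @ $18.50 + 23 @ $20.15 = $5,876.25
Ending inventory: 164 @ $20.15 + 253 @ $16.00 + 66 @ $11.15 = $8,088.50
Check: goods available $13,964.75 = COGS $5,876.25 + ending $8,088.50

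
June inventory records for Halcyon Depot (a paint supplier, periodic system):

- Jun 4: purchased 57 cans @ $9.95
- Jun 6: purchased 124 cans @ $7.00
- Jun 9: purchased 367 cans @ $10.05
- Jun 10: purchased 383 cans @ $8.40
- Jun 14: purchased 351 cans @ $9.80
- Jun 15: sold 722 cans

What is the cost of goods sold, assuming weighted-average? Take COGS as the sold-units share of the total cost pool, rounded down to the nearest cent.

Jun 15, sell 722: 722/1282 × $11,780.50 → $6,634.57
Ending inventory (cost pool remaining) = $5,145.93

COGS = $6,634.57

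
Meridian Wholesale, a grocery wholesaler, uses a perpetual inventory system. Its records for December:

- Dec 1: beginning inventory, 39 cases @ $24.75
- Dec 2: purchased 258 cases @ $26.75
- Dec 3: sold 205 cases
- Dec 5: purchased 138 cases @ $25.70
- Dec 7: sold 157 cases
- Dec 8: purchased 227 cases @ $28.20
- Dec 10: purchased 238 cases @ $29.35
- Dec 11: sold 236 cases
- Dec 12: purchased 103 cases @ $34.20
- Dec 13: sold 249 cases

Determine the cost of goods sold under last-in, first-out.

Dec 3, 205 sold [LIFO — newest first]: 205 @ $26.75 = $5,483.75
Dec 7, 157 sold [LIFO — newest first]: 138 @ $25.70 + 19 @ $26.75 = $4,054.85
Dec 11, 236 sold [LIFO — newest first]: 236 @ $29.35 = $6,926.60
Dec 13, 249 sold [LIFO — newest first]: 103 @ $34.20 + 2 @ $29.35 + 144 @ $28.20 = $7,642.10
Total COGS = $5,483.75 + $4,054.85 + $6,926.60 + $7,642.10 = $24,107.30
Ending inventory: 39 @ $24.75 + 34 @ $26.75 + 83 @ $28.20 = $4,215.35

COGS = $24,107.30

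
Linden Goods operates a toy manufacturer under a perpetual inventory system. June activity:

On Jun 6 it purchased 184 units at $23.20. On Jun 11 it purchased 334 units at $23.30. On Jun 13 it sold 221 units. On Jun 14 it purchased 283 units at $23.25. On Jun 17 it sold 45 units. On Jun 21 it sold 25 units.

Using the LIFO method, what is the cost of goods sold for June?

COGS = $6,776.80

Jun 13, 221 sold [LIFO — newest first]: 221 @ $23.30 = $5,149.30
Jun 17, 45 sold [LIFO — newest first]: 45 @ $23.25 = $1,046.25
Jun 21, 25 sold [LIFO — newest first]: 25 @ $23.25 = $581.25
Total COGS = $5,149.30 + $1,046.25 + $581.25 = $6,776.80
Ending inventory: 184 @ $23.20 + 113 @ $23.30 + 213 @ $23.25 = $11,853.95
Check: goods available $18,630.75 = COGS $6,776.80 + ending $11,853.95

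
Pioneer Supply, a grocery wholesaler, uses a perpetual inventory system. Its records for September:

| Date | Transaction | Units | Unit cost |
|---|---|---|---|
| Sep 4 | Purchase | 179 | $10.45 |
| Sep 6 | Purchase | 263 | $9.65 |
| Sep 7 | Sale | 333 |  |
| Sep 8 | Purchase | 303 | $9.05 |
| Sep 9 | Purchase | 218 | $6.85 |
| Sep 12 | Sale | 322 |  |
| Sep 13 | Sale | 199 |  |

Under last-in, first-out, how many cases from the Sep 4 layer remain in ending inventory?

109

Sep 7, 333 sold [LIFO — newest first]: 263 @ $9.65 + 70 @ $10.45 = $3,269.45
Sep 12, 322 sold [LIFO — newest first]: 218 @ $6.85 + 104 @ $9.05 = $2,434.50
Sep 13, 199 sold [LIFO — newest first]: 199 @ $9.05 = $1,800.95
Total COGS = $3,269.45 + $2,434.50 + $1,800.95 = $7,504.90
Ending inventory: 109 @ $10.45 = $1,139.05
Check: goods available $8,643.95 = COGS $7,504.90 + ending $1,139.05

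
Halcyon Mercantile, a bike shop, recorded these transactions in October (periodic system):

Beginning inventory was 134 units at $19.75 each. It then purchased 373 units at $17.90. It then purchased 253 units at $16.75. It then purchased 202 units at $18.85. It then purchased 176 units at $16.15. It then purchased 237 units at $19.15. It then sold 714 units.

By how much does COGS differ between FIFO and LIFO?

$56.45

FIFO COGS: 134 @ $19.75 + 373 @ $17.90 + 207 @ $16.75 = $12,790.45
LIFO COGS: 237 @ $19.15 + 176 @ $16.15 + 202 @ $18.85 + 99 @ $16.75 = $12,846.90
Difference = |$12,790.45 − $12,846.90| = $56.45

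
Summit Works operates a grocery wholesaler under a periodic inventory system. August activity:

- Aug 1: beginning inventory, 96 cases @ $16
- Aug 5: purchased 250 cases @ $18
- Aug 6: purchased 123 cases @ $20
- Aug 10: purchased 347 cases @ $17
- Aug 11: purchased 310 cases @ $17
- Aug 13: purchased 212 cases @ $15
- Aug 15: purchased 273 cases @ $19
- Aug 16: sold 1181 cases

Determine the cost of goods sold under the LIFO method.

Aug 16, 1181 sold [LIFO — newest first]: 273 @ $19 + 212 @ $15 + 310 @ $17 + 347 @ $17 + 39 @ $20 = $20,316
Ending inventory: 96 @ $16 + 250 @ $18 + 84 @ $20 = $7,716
Check: goods available $28,032 = COGS $20,316 + ending $7,716

COGS = $20,316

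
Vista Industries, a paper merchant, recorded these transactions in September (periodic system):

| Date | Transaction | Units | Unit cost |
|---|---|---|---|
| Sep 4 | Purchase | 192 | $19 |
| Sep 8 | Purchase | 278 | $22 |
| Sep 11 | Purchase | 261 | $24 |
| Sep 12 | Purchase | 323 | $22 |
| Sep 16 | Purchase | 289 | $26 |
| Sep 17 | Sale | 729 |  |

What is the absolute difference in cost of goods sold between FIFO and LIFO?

$1,448

FIFO COGS: 192 @ $19 + 278 @ $22 + 259 @ $24 = $15,980
LIFO COGS: 289 @ $26 + 323 @ $22 + 117 @ $24 = $17,428
Difference = |$15,980 − $17,428| = $1,448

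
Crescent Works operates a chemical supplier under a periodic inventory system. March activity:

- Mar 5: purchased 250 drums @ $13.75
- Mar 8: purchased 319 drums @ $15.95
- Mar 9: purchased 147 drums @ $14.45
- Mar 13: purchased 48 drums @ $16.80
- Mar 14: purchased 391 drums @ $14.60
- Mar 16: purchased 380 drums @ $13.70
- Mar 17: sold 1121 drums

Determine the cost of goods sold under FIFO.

COGS = $16,668.30

Mar 17, 1121 sold [FIFO — oldest first]: 250 @ $13.75 + 319 @ $15.95 + 147 @ $14.45 + 48 @ $16.80 + 357 @ $14.60 = $16,668.30
Ending inventory: 34 @ $14.60 + 380 @ $13.70 = $5,702.40
Check: goods available $22,370.70 = COGS $16,668.30 + ending $5,702.40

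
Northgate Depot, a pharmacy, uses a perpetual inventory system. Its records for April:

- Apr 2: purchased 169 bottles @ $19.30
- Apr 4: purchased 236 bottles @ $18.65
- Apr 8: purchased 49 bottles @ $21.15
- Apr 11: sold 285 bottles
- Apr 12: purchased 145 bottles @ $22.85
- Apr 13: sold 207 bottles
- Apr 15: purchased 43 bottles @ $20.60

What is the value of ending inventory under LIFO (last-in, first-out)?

Apr 11, 285 sold [LIFO — newest first]: 49 @ $21.15 + 236 @ $18.65 = $5,437.75
Apr 13, 207 sold [LIFO — newest first]: 145 @ $22.85 + 62 @ $19.30 = $4,509.85
Total COGS = $5,437.75 + $4,509.85 = $9,947.60
Ending inventory: 107 @ $19.30 + 43 @ $20.60 = $2,950.90

Ending inventory = $2,950.90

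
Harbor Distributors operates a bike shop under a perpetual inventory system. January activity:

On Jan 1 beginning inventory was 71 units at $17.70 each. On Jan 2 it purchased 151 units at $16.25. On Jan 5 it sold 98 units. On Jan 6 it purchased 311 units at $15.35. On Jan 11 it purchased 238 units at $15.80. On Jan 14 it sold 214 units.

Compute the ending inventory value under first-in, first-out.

Jan 5, 98 sold [FIFO — oldest first]: 71 @ $17.70 + 27 @ $16.25 = $1,695.45
Jan 14, 214 sold [FIFO — oldest first]: 124 @ $16.25 + 90 @ $15.35 = $3,396.50
Total COGS = $1,695.45 + $3,396.50 = $5,091.95
Ending inventory: 221 @ $15.35 + 238 @ $15.80 = $7,152.75

Ending inventory = $7,152.75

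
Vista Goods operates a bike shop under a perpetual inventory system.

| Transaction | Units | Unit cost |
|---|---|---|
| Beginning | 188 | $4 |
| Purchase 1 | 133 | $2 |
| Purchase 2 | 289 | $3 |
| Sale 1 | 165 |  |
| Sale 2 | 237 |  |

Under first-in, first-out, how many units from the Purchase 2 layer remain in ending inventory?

208

Sale 1 (165) [FIFO — oldest first]: 165 @ $4 = $660
Sale 2 (237) [FIFO — oldest first]: 23 @ $4 + 133 @ $2 + 81 @ $3 = $601
Total COGS = $660 + $601 = $1,261
Ending inventory: 208 @ $3 = $624
Check: goods available $1,885 = COGS $1,261 + ending $624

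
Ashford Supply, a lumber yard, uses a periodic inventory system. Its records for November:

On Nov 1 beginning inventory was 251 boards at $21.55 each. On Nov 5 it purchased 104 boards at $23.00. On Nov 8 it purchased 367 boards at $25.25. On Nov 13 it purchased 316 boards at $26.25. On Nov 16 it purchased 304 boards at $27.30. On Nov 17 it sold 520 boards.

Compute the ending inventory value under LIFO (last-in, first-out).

Nov 17, 520 sold [LIFO — newest first]: 304 @ $27.30 + 216 @ $26.25 = $13,969.20
Ending inventory: 251 @ $21.55 + 104 @ $23.00 + 367 @ $25.25 + 100 @ $26.25 = $19,692.80

Ending inventory = $19,692.80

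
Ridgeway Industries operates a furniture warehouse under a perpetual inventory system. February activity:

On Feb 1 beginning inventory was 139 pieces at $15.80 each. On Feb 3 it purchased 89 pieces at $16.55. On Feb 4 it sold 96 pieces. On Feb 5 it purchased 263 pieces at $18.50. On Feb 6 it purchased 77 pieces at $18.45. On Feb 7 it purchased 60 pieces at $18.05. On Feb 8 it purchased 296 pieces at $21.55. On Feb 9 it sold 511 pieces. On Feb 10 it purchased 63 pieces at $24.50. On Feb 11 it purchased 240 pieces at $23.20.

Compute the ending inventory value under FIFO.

Feb 4, 96 sold [FIFO — oldest first]: 96 @ $15.80 = $1,516.80
Feb 9, 511 sold [FIFO — oldest first]: 43 @ $15.80 + 89 @ $16.55 + 263 @ $18.50 + 77 @ $18.45 + 39 @ $18.05 = $9,142.45
Total COGS = $1,516.80 + $9,142.45 = $10,659.25
Ending inventory: 21 @ $18.05 + 296 @ $21.55 + 63 @ $24.50 + 240 @ $23.20 = $13,869.35

Ending inventory = $13,869.35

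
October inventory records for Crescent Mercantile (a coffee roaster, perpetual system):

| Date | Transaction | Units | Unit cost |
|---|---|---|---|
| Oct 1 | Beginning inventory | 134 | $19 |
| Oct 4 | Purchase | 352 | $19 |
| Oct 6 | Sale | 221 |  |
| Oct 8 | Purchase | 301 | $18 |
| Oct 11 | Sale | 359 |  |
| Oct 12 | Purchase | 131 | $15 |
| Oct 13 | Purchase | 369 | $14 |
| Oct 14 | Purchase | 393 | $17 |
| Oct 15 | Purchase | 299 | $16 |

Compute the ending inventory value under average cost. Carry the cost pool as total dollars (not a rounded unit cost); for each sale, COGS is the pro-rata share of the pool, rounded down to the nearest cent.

After Oct 1: 134 on hand, pool $2,546.00 (≈ $19.0000 each)
After Oct 4: 486 on hand, pool $9,234.00 (≈ $19.0000 each)
Oct 6, sell 221: 221/486 × $9,234.00 → $4,199.00
After Oct 8: 566 on hand, pool $10,453.00 (≈ $18.4682 each)
Oct 11, sell 359: 359/566 × $10,453.00 → $6,630.08
After Oct 12: 338 on hand, pool $5,787.92 (≈ $17.1240 each)
After Oct 13: 707 on hand, pool $10,953.92 (≈ $15.4935 each)
After Oct 14: 1100 on hand, pool $17,634.92 (≈ $16.0317 each)
After Oct 15: 1399 on hand, pool $22,418.92 (≈ $16.0250 each)
Total COGS = $4,199.00 + $6,630.08 = $10,829.08
Ending inventory (cost pool remaining) = $22,418.92

Ending inventory = $22,418.92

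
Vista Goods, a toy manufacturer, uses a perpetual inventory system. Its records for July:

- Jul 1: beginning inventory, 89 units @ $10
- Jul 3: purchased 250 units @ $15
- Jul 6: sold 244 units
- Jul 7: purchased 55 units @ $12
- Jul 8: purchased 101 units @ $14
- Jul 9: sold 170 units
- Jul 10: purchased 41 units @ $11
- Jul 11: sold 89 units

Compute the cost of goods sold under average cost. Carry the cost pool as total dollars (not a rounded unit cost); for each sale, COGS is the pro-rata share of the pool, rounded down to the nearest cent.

COGS = $6,748.46

After Jul 1: 89 on hand, pool $890.00 (≈ $10.0000 each)
After Jul 3: 339 on hand, pool $4,640.00 (≈ $13.6873 each)
Jul 6, sell 244: 244/339 × $4,640.00 → $3,339.70
After Jul 7: 150 on hand, pool $1,960.30 (≈ $13.0687 each)
After Jul 8: 251 on hand, pool $3,374.30 (≈ $13.4434 each)
Jul 9, sell 170: 170/251 × $3,374.30 → $2,285.38
After Jul 10: 122 on hand, pool $1,539.92 (≈ $12.6223 each)
Jul 11, sell 89: 89/122 × $1,539.92 → $1,123.38
Total COGS = $3,339.70 + $2,285.38 + $1,123.38 = $6,748.46
Ending inventory (cost pool remaining) = $416.54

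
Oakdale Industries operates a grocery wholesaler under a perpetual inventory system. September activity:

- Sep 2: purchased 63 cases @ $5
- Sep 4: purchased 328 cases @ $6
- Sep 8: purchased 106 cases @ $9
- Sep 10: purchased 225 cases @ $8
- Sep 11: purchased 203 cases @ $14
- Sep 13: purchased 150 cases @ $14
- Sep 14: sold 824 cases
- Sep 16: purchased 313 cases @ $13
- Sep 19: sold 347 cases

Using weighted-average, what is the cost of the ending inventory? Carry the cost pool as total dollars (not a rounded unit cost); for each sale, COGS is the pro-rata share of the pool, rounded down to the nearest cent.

Ending inventory = $2,462.03

After Sep 2: 63 on hand, pool $315.00 (≈ $5.0000 each)
After Sep 4: 391 on hand, pool $2,283.00 (≈ $5.8389 each)
After Sep 8: 497 on hand, pool $3,237.00 (≈ $6.5131 each)
After Sep 10: 722 on hand, pool $5,037.00 (≈ $6.9765 each)
After Sep 11: 925 on hand, pool $7,879.00 (≈ $8.5178 each)
After Sep 13: 1075 on hand, pool $9,979.00 (≈ $9.2828 each)
Sep 14, sell 824: 824/1075 × $9,979.00 → $7,649.01
After Sep 16: 564 on hand, pool $6,398.99 (≈ $11.3457 each)
Sep 19, sell 347: 347/564 × $6,398.99 → $3,936.96
Total COGS = $7,649.01 + $3,936.96 = $11,585.97
Ending inventory (cost pool remaining) = $2,462.03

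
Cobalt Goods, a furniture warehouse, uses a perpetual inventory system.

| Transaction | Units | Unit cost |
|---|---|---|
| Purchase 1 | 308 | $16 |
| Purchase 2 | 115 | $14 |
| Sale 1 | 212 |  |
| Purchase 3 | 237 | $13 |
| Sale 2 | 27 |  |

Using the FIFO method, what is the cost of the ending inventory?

Ending inventory = $5,795

Sale 1 (212) [FIFO — oldest first]: 212 @ $16 = $3,392
Sale 2 (27) [FIFO — oldest first]: 27 @ $16 = $432
Total COGS = $3,392 + $432 = $3,824
Ending inventory: 69 @ $16 + 115 @ $14 + 237 @ $13 = $5,795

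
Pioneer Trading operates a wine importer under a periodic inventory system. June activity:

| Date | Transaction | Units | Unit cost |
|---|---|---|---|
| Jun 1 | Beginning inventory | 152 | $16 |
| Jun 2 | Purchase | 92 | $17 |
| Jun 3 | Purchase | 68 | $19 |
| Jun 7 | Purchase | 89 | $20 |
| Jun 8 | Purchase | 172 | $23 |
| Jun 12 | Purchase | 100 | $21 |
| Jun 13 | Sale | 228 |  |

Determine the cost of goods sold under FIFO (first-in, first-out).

Jun 13, 228 sold [FIFO — oldest first]: 152 @ $16 + 76 @ $17 = $3,724
Ending inventory: 16 @ $17 + 68 @ $19 + 89 @ $20 + 172 @ $23 + 100 @ $21 = $9,400

COGS = $3,724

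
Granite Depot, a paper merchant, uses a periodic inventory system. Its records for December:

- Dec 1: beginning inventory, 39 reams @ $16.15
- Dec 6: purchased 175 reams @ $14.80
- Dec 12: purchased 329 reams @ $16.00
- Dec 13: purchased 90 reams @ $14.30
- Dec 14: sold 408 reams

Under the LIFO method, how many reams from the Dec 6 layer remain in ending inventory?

175

Dec 14, 408 sold [LIFO — newest first]: 90 @ $14.30 + 318 @ $16.00 = $6,375.00
Ending inventory: 39 @ $16.15 + 175 @ $14.80 + 11 @ $16.00 = $3,395.85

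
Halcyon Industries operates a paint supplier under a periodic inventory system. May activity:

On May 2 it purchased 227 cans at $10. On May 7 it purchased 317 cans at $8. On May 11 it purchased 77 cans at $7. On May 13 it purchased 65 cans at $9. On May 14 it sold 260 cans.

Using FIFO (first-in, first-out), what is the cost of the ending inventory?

Ending inventory = $3,396

May 14, 260 sold [FIFO — oldest first]: 227 @ $10 + 33 @ $8 = $2,534
Ending inventory: 284 @ $8 + 77 @ $7 + 65 @ $9 = $3,396
Check: goods available $5,930 = COGS $2,534 + ending $3,396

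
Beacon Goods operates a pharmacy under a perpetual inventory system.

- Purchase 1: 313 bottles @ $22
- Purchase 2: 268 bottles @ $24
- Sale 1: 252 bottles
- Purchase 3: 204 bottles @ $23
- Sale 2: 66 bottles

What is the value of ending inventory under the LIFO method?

Ending inventory = $10,444

Sale 1 (252) [LIFO — newest first]: 252 @ $24 = $6,048
Sale 2 (66) [LIFO — newest first]: 66 @ $23 = $1,518
Total COGS = $6,048 + $1,518 = $7,566
Ending inventory: 313 @ $22 + 16 @ $24 + 138 @ $23 = $10,444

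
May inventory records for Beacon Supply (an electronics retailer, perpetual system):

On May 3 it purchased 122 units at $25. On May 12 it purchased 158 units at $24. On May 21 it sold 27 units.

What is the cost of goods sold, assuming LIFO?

COGS = $648

May 21, 27 sold [LIFO — newest first]: 27 @ $24 = $648
Ending inventory: 122 @ $25 + 131 @ $24 = $6,194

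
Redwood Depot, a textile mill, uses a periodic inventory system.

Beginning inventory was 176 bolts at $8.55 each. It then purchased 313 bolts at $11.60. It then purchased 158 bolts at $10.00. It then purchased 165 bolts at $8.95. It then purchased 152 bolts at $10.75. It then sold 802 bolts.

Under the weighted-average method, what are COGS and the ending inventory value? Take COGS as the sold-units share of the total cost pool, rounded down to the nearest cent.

COGS = $8,175.03; ending inventory = $1,651.32

Sale 1, sell 802: 802/964 × $9,826.35 → $8,175.03
Ending inventory (cost pool remaining) = $1,651.32
Check: goods available $9,826.35 = COGS $8,175.03 + ending $1,651.32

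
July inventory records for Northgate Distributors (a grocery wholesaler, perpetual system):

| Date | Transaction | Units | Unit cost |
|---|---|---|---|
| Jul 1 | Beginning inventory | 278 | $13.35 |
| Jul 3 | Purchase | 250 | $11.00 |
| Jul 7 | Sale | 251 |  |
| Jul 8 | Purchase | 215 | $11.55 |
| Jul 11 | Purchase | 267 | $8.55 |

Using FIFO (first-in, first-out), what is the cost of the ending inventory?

Ending inventory = $7,876.55

Jul 7, 251 sold [FIFO — oldest first]: 251 @ $13.35 = $3,350.85
Ending inventory: 27 @ $13.35 + 250 @ $11.00 + 215 @ $11.55 + 267 @ $8.55 = $7,876.55
Check: goods available $11,227.40 = COGS $3,350.85 + ending $7,876.55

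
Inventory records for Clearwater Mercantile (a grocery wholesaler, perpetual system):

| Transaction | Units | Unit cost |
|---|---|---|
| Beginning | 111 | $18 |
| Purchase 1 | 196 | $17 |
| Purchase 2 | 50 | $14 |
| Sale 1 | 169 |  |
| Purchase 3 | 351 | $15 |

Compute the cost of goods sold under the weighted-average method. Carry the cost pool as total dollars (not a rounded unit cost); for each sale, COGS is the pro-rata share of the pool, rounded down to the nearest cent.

After Beginning: 111 on hand, pool $1,998.00 (≈ $18.0000 each)
After Purchase 1: 307 on hand, pool $5,330.00 (≈ $17.3616 each)
After Purchase 2: 357 on hand, pool $6,030.00 (≈ $16.8908 each)
Sale 1, sell 169: 169/357 × $6,030.00 → $2,854.53
After Purchase 3: 539 on hand, pool $8,440.47 (≈ $15.6595 each)
Ending inventory (cost pool remaining) = $8,440.47
Check: goods available $11,295.00 = COGS $2,854.53 + ending $8,440.47

COGS = $2,854.53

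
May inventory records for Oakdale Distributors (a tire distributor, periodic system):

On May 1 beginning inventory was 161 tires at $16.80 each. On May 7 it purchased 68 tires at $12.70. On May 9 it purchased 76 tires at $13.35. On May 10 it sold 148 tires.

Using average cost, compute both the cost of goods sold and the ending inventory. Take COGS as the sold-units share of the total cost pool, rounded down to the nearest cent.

COGS = $2,223.88; ending inventory = $2,359.12

May 10, sell 148: 148/305 × $4,583.00 → $2,223.88
Ending inventory (cost pool remaining) = $2,359.12
Check: goods available $4,583.00 = COGS $2,223.88 + ending $2,359.12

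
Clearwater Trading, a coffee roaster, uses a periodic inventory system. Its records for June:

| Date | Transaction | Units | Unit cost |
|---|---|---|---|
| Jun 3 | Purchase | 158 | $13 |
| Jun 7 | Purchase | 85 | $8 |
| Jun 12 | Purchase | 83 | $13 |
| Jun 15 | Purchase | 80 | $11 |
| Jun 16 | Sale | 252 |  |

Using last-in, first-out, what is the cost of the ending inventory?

Jun 16, 252 sold [LIFO — newest first]: 80 @ $11 + 83 @ $13 + 85 @ $8 + 4 @ $13 = $2,691
Ending inventory: 154 @ $13 = $2,002

Ending inventory = $2,002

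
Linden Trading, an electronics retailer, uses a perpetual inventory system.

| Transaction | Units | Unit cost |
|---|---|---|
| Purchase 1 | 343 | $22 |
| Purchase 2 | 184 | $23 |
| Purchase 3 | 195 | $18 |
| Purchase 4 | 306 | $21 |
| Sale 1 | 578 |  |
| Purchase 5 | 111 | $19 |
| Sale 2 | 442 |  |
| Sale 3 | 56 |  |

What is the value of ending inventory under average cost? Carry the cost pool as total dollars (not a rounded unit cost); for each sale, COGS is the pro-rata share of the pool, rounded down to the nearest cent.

Ending inventory = $1,304.27

After Purchase 1: 343 on hand, pool $7,546.00 (≈ $22.0000 each)
After Purchase 2: 527 on hand, pool $11,778.00 (≈ $22.3491 each)
After Purchase 3: 722 on hand, pool $15,288.00 (≈ $21.1745 each)
After Purchase 4: 1028 on hand, pool $21,714.00 (≈ $21.1226 each)
Sale 1, sell 578: 578/1028 × $21,714.00 → $12,208.84
After Purchase 5: 561 on hand, pool $11,614.16 (≈ $20.7026 each)
Sale 2, sell 442: 442/561 × $11,614.16 → $9,150.55
Sale 3, sell 56: 56/119 × $2,463.61 → $1,159.34
Total COGS = $12,208.84 + $9,150.55 + $1,159.34 = $22,518.73
Ending inventory (cost pool remaining) = $1,304.27
Check: goods available $23,823.00 = COGS $22,518.73 + ending $1,304.27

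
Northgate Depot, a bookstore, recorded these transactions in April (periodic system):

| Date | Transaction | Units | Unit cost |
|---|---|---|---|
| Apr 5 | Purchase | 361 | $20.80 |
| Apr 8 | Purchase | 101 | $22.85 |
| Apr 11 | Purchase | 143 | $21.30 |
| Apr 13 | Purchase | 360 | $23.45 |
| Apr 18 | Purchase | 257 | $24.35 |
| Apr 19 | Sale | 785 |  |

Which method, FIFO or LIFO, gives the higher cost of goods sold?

FIFO COGS: 361 @ $20.80 + 101 @ $22.85 + 143 @ $21.30 + 180 @ $23.45 = $17,083.55
LIFO COGS: 257 @ $24.35 + 360 @ $23.45 + 143 @ $21.30 + 25 @ $22.85 = $18,317.10

LIFO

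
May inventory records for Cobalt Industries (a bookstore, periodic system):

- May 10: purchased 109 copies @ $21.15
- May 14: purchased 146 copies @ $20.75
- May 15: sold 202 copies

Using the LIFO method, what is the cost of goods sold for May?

May 15, 202 sold [LIFO — newest first]: 146 @ $20.75 + 56 @ $21.15 = $4,213.90
Ending inventory: 53 @ $21.15 = $1,120.95

COGS = $4,213.90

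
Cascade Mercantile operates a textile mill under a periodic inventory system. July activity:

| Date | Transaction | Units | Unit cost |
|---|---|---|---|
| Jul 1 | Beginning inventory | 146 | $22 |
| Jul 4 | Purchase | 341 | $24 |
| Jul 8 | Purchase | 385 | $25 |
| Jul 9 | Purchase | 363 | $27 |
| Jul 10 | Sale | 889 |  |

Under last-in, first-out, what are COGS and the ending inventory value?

Jul 10, 889 sold [LIFO — newest first]: 363 @ $27 + 385 @ $25 + 141 @ $24 = $22,810
Ending inventory: 146 @ $22 + 200 @ $24 = $8,012

COGS = $22,810; ending inventory = $8,012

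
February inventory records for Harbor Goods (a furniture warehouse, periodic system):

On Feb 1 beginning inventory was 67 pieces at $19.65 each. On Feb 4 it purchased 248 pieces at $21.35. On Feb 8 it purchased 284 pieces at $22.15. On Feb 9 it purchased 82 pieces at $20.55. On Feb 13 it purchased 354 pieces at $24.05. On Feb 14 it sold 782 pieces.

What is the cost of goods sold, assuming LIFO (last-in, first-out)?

Feb 14, 782 sold [LIFO — newest first]: 354 @ $24.05 + 82 @ $20.55 + 284 @ $22.15 + 62 @ $21.35 = $17,813.10
Ending inventory: 67 @ $19.65 + 186 @ $21.35 = $5,287.65

COGS = $17,813.10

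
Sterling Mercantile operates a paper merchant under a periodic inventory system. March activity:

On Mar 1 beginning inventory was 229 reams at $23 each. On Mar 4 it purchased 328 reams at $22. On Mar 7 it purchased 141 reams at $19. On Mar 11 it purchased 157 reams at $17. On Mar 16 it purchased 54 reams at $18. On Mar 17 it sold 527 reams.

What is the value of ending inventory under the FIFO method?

Ending inventory = $6,980

Mar 17, 527 sold [FIFO — oldest first]: 229 @ $23 + 298 @ $22 = $11,823
Ending inventory: 30 @ $22 + 141 @ $19 + 157 @ $17 + 54 @ $18 = $6,980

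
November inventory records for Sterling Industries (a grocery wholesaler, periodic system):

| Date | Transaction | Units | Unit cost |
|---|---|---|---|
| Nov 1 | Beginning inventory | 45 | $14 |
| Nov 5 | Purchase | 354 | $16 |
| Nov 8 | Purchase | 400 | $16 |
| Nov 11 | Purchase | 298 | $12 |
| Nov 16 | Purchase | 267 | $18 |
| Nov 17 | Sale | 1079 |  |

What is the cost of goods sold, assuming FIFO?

COGS = $16,054

Nov 17, 1079 sold [FIFO — oldest first]: 45 @ $14 + 354 @ $16 + 400 @ $16 + 280 @ $12 = $16,054
Ending inventory: 18 @ $12 + 267 @ $18 = $5,022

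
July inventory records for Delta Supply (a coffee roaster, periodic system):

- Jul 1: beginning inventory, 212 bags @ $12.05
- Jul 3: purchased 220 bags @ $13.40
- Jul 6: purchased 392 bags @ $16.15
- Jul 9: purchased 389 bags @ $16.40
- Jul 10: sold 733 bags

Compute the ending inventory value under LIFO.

Jul 10, 733 sold [LIFO — newest first]: 389 @ $16.40 + 344 @ $16.15 = $11,935.20
Ending inventory: 212 @ $12.05 + 220 @ $13.40 + 48 @ $16.15 = $6,277.80
Check: goods available $18,213.00 = COGS $11,935.20 + ending $6,277.80

Ending inventory = $6,277.80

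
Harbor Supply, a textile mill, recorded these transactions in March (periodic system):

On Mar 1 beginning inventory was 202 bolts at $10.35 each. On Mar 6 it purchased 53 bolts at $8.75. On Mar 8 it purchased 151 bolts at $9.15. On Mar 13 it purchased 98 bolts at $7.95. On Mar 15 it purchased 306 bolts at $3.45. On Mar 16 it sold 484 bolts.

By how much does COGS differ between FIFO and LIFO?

$1,989.40

FIFO COGS: 202 @ $10.35 + 53 @ $8.75 + 151 @ $9.15 + 78 @ $7.95 = $4,556.20
LIFO COGS: 306 @ $3.45 + 98 @ $7.95 + 80 @ $9.15 = $2,566.80
Difference = |$4,556.20 − $2,566.80| = $1,989.40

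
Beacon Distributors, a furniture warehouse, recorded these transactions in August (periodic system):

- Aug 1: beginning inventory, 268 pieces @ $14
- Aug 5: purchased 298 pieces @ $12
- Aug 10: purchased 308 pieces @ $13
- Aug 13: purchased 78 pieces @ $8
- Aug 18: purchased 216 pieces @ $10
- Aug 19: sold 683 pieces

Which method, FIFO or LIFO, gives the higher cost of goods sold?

FIFO COGS: 268 @ $14 + 298 @ $12 + 117 @ $13 = $8,849
LIFO COGS: 216 @ $10 + 78 @ $8 + 308 @ $13 + 81 @ $12 = $7,760

FIFO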